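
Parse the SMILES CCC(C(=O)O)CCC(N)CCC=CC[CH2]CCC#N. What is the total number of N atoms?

2

Scan the SMILES for N atoms (remember two-letter symbols like Cl and Br are single atoms).
Nitrogen count: 2.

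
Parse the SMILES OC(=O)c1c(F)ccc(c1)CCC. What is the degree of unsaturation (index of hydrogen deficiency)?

Molecular formula: C10H11FO2.
DoU = (2C + 2 + N − H − X) / 2, where X is the halogen count and O/S are ignored.
    = (2·10 + 2 + 0 − 11 − 1) / 2 = 10 / 2 = 5.

5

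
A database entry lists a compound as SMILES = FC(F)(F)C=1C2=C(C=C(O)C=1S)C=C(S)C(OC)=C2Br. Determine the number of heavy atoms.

20

Every atom symbol written in the SMILES (organic subset) is one heavy atom; implicit H are not written.
Heavy atoms by element → Br:1, C:12, F:3, O:2, S:2.
Total: 20.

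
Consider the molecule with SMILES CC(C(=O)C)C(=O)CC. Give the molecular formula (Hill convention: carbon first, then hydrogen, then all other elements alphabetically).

C7H12O2

Walk through each heavy atom and fill implicit hydrogens from standard valence (C 4, N 3, O 2, S 2, halogen 1):
  atom 1: C, bond orders sum to 1 (valence 4) → 3 H
  atom 2: C, bond orders sum to 3 (valence 4) → 1 H
  atom 3: C, bond orders sum to 4 (valence 4) → 0 H
  atom 4: O, bond orders sum to 2 (valence 2) → 0 H
  atom 5: C, bond orders sum to 1 (valence 4) → 3 H
  atom 6: C, bond orders sum to 4 (valence 4) → 0 H
  atom 7: O, bond orders sum to 2 (valence 2) → 0 H
  atom 8: C, bond orders sum to 2 (valence 4) → 2 H
  atom 9: C, bond orders sum to 1 (valence 4) → 3 H
Totals → C:7, H:12, O:2.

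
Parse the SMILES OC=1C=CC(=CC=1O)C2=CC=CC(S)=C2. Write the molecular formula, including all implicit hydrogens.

Walk through each heavy atom and fill implicit hydrogens from standard valence (C 4, N 3, O 2, S 2, halogen 1):
  atom 1: O, bond orders sum to 1 (valence 2) → 1 H
  atom 2: C, bond orders sum to 4 (valence 4) → 0 H
  atom 3: C, bond orders sum to 3 (valence 4) → 1 H
  atom 4: C, bond orders sum to 3 (valence 4) → 1 H
  atom 5: C, bond orders sum to 4 (valence 4) → 0 H
  atom 6: C, bond orders sum to 3 (valence 4) → 1 H
  atom 7: C, bond orders sum to 4 (valence 4) → 0 H
  atom 8: O, bond orders sum to 1 (valence 2) → 1 H
  atom 9: C, bond orders sum to 4 (valence 4) → 0 H
  atom 10: C, bond orders sum to 3 (valence 4) → 1 H
  atom 11: C, bond orders sum to 3 (valence 4) → 1 H
  atom 12: C, bond orders sum to 3 (valence 4) → 1 H
  atom 13: C, bond orders sum to 4 (valence 4) → 0 H
  atom 14: S, bond orders sum to 1 (valence 2) → 1 H
  atom 15: C, bond orders sum to 3 (valence 4) → 1 H
Totals → C:12, H:10, O:2, S:1.
In Hill order: C12H10O2S.

C12H10O2S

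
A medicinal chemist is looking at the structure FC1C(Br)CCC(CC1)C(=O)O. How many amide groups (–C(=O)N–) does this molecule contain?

0

Scan the SMILES for the amide motif — none present.
Groups that are present: 1 carboxylic acid.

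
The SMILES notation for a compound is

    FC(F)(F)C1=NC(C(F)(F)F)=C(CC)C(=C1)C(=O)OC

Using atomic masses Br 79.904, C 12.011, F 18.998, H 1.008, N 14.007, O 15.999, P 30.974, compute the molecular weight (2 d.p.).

301.19 g/mol

First, the molecular formula is C11H9F6NO2 (counting implicit H from valence).
  C: 11 × 12.011 = 132.121
  F: 6 × 18.998 = 113.988
  H: 9 × 1.008 = 9.072
  N: 1 × 14.007 = 14.007
  O: 2 × 15.999 = 31.998
Sum: 11×12.011 + 6×18.998 + 9×1.008 + 1×14.007 + 2×15.999 = 301.186 → 301.19 g/mol.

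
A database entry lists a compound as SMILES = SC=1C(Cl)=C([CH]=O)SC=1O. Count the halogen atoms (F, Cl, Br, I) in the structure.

1

Halogen atoms appear at heavy-atom position 4 (1×Cl).
Other groups present: 1 aldehyde, 1 hydroxyl, 1 thiol.
Halogen count: 1.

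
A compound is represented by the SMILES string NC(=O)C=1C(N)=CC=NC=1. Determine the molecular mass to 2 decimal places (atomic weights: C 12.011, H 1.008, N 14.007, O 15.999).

137.14 g/mol

First, the molecular formula is C6H7N3O (counting implicit H from valence).
  C: 6 × 12.011 = 72.066
  H: 7 × 1.008 = 7.056
  N: 3 × 14.007 = 42.021
  O: 1 × 15.999 = 15.999
Sum: 6×12.011 + 7×1.008 + 3×14.007 + 1×15.999 = 137.142 → 137.14 g/mol.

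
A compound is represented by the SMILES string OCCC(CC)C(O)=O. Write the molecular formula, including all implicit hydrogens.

C6H12O3

Walk through each heavy atom and fill implicit hydrogens from standard valence (C 4, N 3, O 2, S 2, halogen 1):
  atom 1: O, bond orders sum to 1 (valence 2) → 1 H
  atom 2: C, bond orders sum to 2 (valence 4) → 2 H
  atom 3: C, bond orders sum to 2 (valence 4) → 2 H
  atom 4: C, bond orders sum to 3 (valence 4) → 1 H
  atom 5: C, bond orders sum to 2 (valence 4) → 2 H
  atom 6: C, bond orders sum to 1 (valence 4) → 3 H
  atom 7: C, bond orders sum to 4 (valence 4) → 0 H
  atom 8: O, bond orders sum to 1 (valence 2) → 1 H
  atom 9: O, bond orders sum to 2 (valence 2) → 0 H
Totals → C:6, H:12, O:3.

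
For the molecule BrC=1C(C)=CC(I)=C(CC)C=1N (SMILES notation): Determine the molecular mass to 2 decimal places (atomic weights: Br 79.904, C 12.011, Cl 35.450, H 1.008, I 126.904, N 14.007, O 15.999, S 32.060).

First, the molecular formula is C9H11BrIN (counting implicit H from valence).
  Br: 1 × 79.904 = 79.904
  C: 9 × 12.011 = 108.099
  H: 11 × 1.008 = 11.088
  I: 1 × 126.904 = 126.904
  N: 1 × 14.007 = 14.007
Sum: 1×79.904 + 9×12.011 + 11×1.008 + 1×126.904 + 1×14.007 = 340.002 → 340.00 g/mol.

340.00 g/mol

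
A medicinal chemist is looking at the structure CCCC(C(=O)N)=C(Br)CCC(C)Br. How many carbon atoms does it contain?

10

Count every carbon token in the SMILES (each C, including those in ring-closure positions and inside branches).
Carbon count: 10.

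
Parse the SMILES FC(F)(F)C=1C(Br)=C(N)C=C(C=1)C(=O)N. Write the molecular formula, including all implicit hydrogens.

Walk through each heavy atom and fill implicit hydrogens from standard valence (C 4, N 3, O 2, S 2, halogen 1):
  atom 1: F (halogen, monovalent) → 0 H
  atom 2: C, bond orders sum to 4 (valence 4) → 0 H
  atom 3: F (halogen, monovalent) → 0 H
  atom 4: F (halogen, monovalent) → 0 H
  atom 5: C, bond orders sum to 4 (valence 4) → 0 H
  atom 6: C, bond orders sum to 4 (valence 4) → 0 H
  atom 7: Br (halogen, monovalent) → 0 H
  atom 8: C, bond orders sum to 4 (valence 4) → 0 H
  atom 9: N, bond orders sum to 1 (valence 3) → 2 H
  atom 10: C, bond orders sum to 3 (valence 4) → 1 H
  atom 11: C, bond orders sum to 4 (valence 4) → 0 H
  atom 12: C, bond orders sum to 3 (valence 4) → 1 H
  atom 13: C, bond orders sum to 4 (valence 4) → 0 H
  atom 14: O, bond orders sum to 2 (valence 2) → 0 H
  atom 15: N, bond orders sum to 1 (valence 3) → 2 H
Totals → C:8, H:6, Br:1, F:3, N:2, O:1.

C8H6BrF3N2O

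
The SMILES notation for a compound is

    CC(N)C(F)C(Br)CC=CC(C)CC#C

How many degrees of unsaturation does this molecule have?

3

Degree of unsaturation = (number of rings) + (number of π bonds).
Ring closures in the SMILES: 0.
π bonds: 1 double bond (each 1 DoU), 1 triple bond (each 2 DoU) → 3 DoU from unsaturation.
Total DoU = 0 + 3 = 3.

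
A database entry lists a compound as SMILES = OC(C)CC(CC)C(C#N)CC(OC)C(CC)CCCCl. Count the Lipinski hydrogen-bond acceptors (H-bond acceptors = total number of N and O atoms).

3

N atoms: 1; O atoms: 2.
Lipinski HBA = 1 + 2 = 3.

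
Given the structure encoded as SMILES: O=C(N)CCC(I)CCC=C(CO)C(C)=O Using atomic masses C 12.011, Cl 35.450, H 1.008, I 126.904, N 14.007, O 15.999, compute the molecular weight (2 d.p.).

First, the molecular formula is C11H18INO3 (counting implicit H from valence).
  C: 11 × 12.011 = 132.121
  H: 18 × 1.008 = 18.144
  I: 1 × 126.904 = 126.904
  N: 1 × 14.007 = 14.007
  O: 3 × 15.999 = 47.997
Sum: 11×12.011 + 18×1.008 + 1×126.904 + 1×14.007 + 3×15.999 = 339.173 → 339.17 g/mol.

339.17 g/mol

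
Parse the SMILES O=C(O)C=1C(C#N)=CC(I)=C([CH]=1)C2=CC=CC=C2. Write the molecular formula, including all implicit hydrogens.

C14H8INO2

Walk through each heavy atom and fill implicit hydrogens from standard valence (C 4, N 3, O 2, S 2, halogen 1):
  atom 1: O, bond orders sum to 2 (valence 2) → 0 H
  atom 2: C, bond orders sum to 4 (valence 4) → 0 H
  atom 3: O, bond orders sum to 1 (valence 2) → 1 H
  atom 4: C, bond orders sum to 4 (valence 4) → 0 H
  atom 5: C, bond orders sum to 4 (valence 4) → 0 H
  atom 6: C, bond orders sum to 4 (valence 4) → 0 H
  atom 7: N, bond orders sum to 3 (valence 3) → 0 H
  atom 8: C, bond orders sum to 3 (valence 4) → 1 H
  atom 9: C, bond orders sum to 4 (valence 4) → 0 H
  atom 10: I (halogen, monovalent) → 0 H
  atom 11: C, bond orders sum to 4 (valence 4) → 0 H
  atom 12: C with explicit H count 1
  atom 13: C, bond orders sum to 4 (valence 4) → 0 H
  atom 14: C, bond orders sum to 3 (valence 4) → 1 H
  atom 15: C, bond orders sum to 3 (valence 4) → 1 H
  atom 16: C, bond orders sum to 3 (valence 4) → 1 H
  atom 17: C, bond orders sum to 3 (valence 4) → 1 H
  atom 18: C, bond orders sum to 3 (valence 4) → 1 H
Totals → C:14, H:8, I:1, N:1, O:2.
In Hill order: C14H8INO2.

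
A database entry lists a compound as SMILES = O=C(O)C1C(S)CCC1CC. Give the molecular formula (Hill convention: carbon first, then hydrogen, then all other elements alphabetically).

C8H14O2S

Walk through each heavy atom and fill implicit hydrogens from standard valence (C 4, N 3, O 2, S 2, halogen 1):
  atom 1: O, bond orders sum to 2 (valence 2) → 0 H
  atom 2: C, bond orders sum to 4 (valence 4) → 0 H
  atom 3: O, bond orders sum to 1 (valence 2) → 1 H
  atom 4: C, bond orders sum to 3 (valence 4) → 1 H
  atom 5: C, bond orders sum to 3 (valence 4) → 1 H
  atom 6: S, bond orders sum to 1 (valence 2) → 1 H
  atom 7: C, bond orders sum to 2 (valence 4) → 2 H
  atom 8: C, bond orders sum to 2 (valence 4) → 2 H
  atom 9: C, bond orders sum to 3 (valence 4) → 1 H
  atom 10: C, bond orders sum to 2 (valence 4) → 2 H
  atom 11: C, bond orders sum to 1 (valence 4) → 3 H
Totals → C:8, H:14, O:2, S:1.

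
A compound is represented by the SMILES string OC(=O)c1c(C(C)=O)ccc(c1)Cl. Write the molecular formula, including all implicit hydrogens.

Walk through each heavy atom and fill implicit hydrogens from standard valence (C 4, N 3, O 2, S 2, halogen 1); for lowercase aromatic atoms, an aromatic c carries 1 H when it has two neighbours and 0 H with three, and aromatic n carries 0 H:
  atom 1: O, bond orders sum to 1 (valence 2) → 1 H
  atom 2: C, bond orders sum to 4 (valence 4) → 0 H
  atom 3: O, bond orders sum to 2 (valence 2) → 0 H
  atom 4: aromatic c, 3 neighbours → 0 H
  atom 5: aromatic c, 3 neighbours → 0 H
  atom 6: C, bond orders sum to 4 (valence 4) → 0 H
  atom 7: C, bond orders sum to 1 (valence 4) → 3 H
  atom 8: O, bond orders sum to 2 (valence 2) → 0 H
  atom 9: aromatic c, 2 neighbours → 1 H
  atom 10: aromatic c, 2 neighbours → 1 H
  atom 11: aromatic c, 3 neighbours → 0 H
  atom 12: aromatic c, 2 neighbours → 1 H
  atom 13: Cl (halogen, monovalent) → 0 H
Totals → C:9, H:7, Cl:1, O:3.
In Hill order: C9H7ClO3.

C9H7ClO3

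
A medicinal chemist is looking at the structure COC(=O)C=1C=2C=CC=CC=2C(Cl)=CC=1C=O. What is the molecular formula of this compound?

Walk through each heavy atom and fill implicit hydrogens from standard valence (C 4, N 3, O 2, S 2, halogen 1):
  atom 1: C, bond orders sum to 1 (valence 4) → 3 H
  atom 2: O, bond orders sum to 2 (valence 2) → 0 H
  atom 3: C, bond orders sum to 4 (valence 4) → 0 H
  atom 4: O, bond orders sum to 2 (valence 2) → 0 H
  atom 5: C, bond orders sum to 4 (valence 4) → 0 H
  atom 6: C, bond orders sum to 4 (valence 4) → 0 H
  atom 7: C, bond orders sum to 3 (valence 4) → 1 H
  atom 8: C, bond orders sum to 3 (valence 4) → 1 H
  atom 9: C, bond orders sum to 3 (valence 4) → 1 H
  atom 10: C, bond orders sum to 3 (valence 4) → 1 H
  atom 11: C, bond orders sum to 4 (valence 4) → 0 H
  atom 12: C, bond orders sum to 4 (valence 4) → 0 H
  atom 13: Cl (halogen, monovalent) → 0 H
  atom 14: C, bond orders sum to 3 (valence 4) → 1 H
  atom 15: C, bond orders sum to 4 (valence 4) → 0 H
  atom 16: C, bond orders sum to 3 (valence 4) → 1 H
  atom 17: O, bond orders sum to 2 (valence 2) → 0 H
Totals → C:13, H:9, Cl:1, O:3.

C13H9ClO3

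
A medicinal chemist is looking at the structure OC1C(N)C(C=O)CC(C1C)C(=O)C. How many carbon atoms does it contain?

Count every carbon token in the SMILES (each C, including those in ring-closure positions and inside branches).
Carbon count: 10.

10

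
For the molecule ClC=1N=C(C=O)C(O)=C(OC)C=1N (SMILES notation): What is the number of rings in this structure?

In SMILES, each pair of matching ring-closure digits denotes one ring-closing bond; the number of such bonds equals the number of independent rings.
Ring-closure bonds here: 1.

1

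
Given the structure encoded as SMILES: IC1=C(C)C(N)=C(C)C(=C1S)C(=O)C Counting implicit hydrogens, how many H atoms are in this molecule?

Walk through each heavy atom and fill implicit hydrogens from standard valence (C 4, N 3, O 2, S 2, halogen 1):
  atom 1: I (halogen, monovalent) → 0 H
  atom 2: C, bond orders sum to 4 (valence 4) → 0 H
  atom 3: C, bond orders sum to 4 (valence 4) → 0 H
  atom 4: C, bond orders sum to 1 (valence 4) → 3 H
  atom 5: C, bond orders sum to 4 (valence 4) → 0 H
  atom 6: N, bond orders sum to 1 (valence 3) → 2 H
  atom 7: C, bond orders sum to 4 (valence 4) → 0 H
  atom 8: C, bond orders sum to 1 (valence 4) → 3 H
  atom 9: C, bond orders sum to 4 (valence 4) → 0 H
  atom 10: C, bond orders sum to 4 (valence 4) → 0 H
  atom 11: S, bond orders sum to 1 (valence 2) → 1 H
  atom 12: C, bond orders sum to 4 (valence 4) → 0 H
  atom 13: O, bond orders sum to 2 (valence 2) → 0 H
  atom 14: C, bond orders sum to 1 (valence 4) → 3 H
Total hydrogens: 12.

12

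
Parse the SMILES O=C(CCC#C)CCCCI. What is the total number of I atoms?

Scan the SMILES for I atoms (remember two-letter symbols like Cl and Br are single atoms).
Iodine count: 1.

1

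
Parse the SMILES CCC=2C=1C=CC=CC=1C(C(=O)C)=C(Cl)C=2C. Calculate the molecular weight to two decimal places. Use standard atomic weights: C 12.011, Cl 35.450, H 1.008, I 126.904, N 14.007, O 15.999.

246.73 g/mol

First, the molecular formula is C15H15ClO (counting implicit H from valence).
  C: 15 × 12.011 = 180.165
  Cl: 1 × 35.450 = 35.450
  H: 15 × 1.008 = 15.120
  O: 1 × 15.999 = 15.999
Sum: 15×12.011 + 1×35.450 + 15×1.008 + 1×15.999 = 246.734 → 246.73 g/mol.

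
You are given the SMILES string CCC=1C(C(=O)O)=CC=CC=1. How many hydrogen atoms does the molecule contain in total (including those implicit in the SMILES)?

10

Walk through each heavy atom and fill implicit hydrogens from standard valence (C 4, N 3, O 2, S 2, halogen 1):
  atom 1: C, bond orders sum to 1 (valence 4) → 3 H
  atom 2: C, bond orders sum to 2 (valence 4) → 2 H
  atom 3: C, bond orders sum to 4 (valence 4) → 0 H
  atom 4: C, bond orders sum to 4 (valence 4) → 0 H
  atom 5: C, bond orders sum to 4 (valence 4) → 0 H
  atom 6: O, bond orders sum to 2 (valence 2) → 0 H
  atom 7: O, bond orders sum to 1 (valence 2) → 1 H
  atom 8: C, bond orders sum to 3 (valence 4) → 1 H
  atom 9: C, bond orders sum to 3 (valence 4) → 1 H
  atom 10: C, bond orders sum to 3 (valence 4) → 1 H
  atom 11: C, bond orders sum to 3 (valence 4) → 1 H
Total hydrogens: 10.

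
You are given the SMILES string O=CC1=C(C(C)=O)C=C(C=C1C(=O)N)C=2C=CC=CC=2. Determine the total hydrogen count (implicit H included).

Walk through each heavy atom and fill implicit hydrogens from standard valence (C 4, N 3, O 2, S 2, halogen 1):
  atom 1: O, bond orders sum to 2 (valence 2) → 0 H
  atom 2: C, bond orders sum to 3 (valence 4) → 1 H
  atom 3: C, bond orders sum to 4 (valence 4) → 0 H
  atom 4: C, bond orders sum to 4 (valence 4) → 0 H
  atom 5: C, bond orders sum to 4 (valence 4) → 0 H
  atom 6: C, bond orders sum to 1 (valence 4) → 3 H
  atom 7: O, bond orders sum to 2 (valence 2) → 0 H
  atom 8: C, bond orders sum to 3 (valence 4) → 1 H
  atom 9: C, bond orders sum to 4 (valence 4) → 0 H
  atom 10: C, bond orders sum to 3 (valence 4) → 1 H
  atom 11: C, bond orders sum to 4 (valence 4) → 0 H
  atom 12: C, bond orders sum to 4 (valence 4) → 0 H
  atom 13: O, bond orders sum to 2 (valence 2) → 0 H
  atom 14: N, bond orders sum to 1 (valence 3) → 2 H
  atom 15: C, bond orders sum to 4 (valence 4) → 0 H
  atom 16: C, bond orders sum to 3 (valence 4) → 1 H
  atom 17: C, bond orders sum to 3 (valence 4) → 1 H
  atom 18: C, bond orders sum to 3 (valence 4) → 1 H
  atom 19: C, bond orders sum to 3 (valence 4) → 1 H
  atom 20: C, bond orders sum to 3 (valence 4) → 1 H
Total hydrogens: 13.

13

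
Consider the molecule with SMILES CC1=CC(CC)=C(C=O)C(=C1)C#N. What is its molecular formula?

Walk through each heavy atom and fill implicit hydrogens from standard valence (C 4, N 3, O 2, S 2, halogen 1):
  atom 1: C, bond orders sum to 1 (valence 4) → 3 H
  atom 2: C, bond orders sum to 4 (valence 4) → 0 H
  atom 3: C, bond orders sum to 3 (valence 4) → 1 H
  atom 4: C, bond orders sum to 4 (valence 4) → 0 H
  atom 5: C, bond orders sum to 2 (valence 4) → 2 H
  atom 6: C, bond orders sum to 1 (valence 4) → 3 H
  atom 7: C, bond orders sum to 4 (valence 4) → 0 H
  atom 8: C, bond orders sum to 3 (valence 4) → 1 H
  atom 9: O, bond orders sum to 2 (valence 2) → 0 H
  atom 10: C, bond orders sum to 4 (valence 4) → 0 H
  atom 11: C, bond orders sum to 3 (valence 4) → 1 H
  atom 12: C, bond orders sum to 4 (valence 4) → 0 H
  atom 13: N, bond orders sum to 3 (valence 3) → 0 H
Totals → C:11, H:11, N:1, O:1.

C11H11NO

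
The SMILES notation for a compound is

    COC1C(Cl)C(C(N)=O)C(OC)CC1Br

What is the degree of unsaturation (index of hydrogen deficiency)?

2

Degree of unsaturation = (number of rings) + (number of π bonds).
Ring closures in the SMILES: 1.
π bonds: 1 double bond (each 1 DoU) → 1 DoU from unsaturation.
Total DoU = 1 + 1 = 2.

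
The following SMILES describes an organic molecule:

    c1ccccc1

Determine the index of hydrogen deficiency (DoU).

4

Molecular formula: C6H6.
DoU = (2C + 2 + N − H − X) / 2, where X is the halogen count and O/S are ignored.
    = (2·6 + 2 + 0 − 6 − 0) / 2 = 8 / 2 = 4.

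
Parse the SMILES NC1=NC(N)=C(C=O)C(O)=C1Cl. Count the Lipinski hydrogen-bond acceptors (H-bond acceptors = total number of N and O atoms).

5

N atoms: 3; O atoms: 2.
Lipinski HBA = 3 + 2 = 5.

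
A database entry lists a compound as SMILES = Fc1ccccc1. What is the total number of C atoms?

Count every carbon token in the SMILES (each C, including those in ring-closure positions and inside branches).
Carbon count: 6.

6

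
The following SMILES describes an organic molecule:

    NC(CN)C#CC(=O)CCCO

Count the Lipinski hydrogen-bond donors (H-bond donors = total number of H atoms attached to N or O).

5

Donors: find every N or O and count the H atoms it carries.
  atom 1 (N): bond orders sum to 1 → 2 H
  atom 4 (N): bond orders sum to 1 → 2 H
  atom 8 (O): bond orders sum to 2 → 0 H
  atom 12 (O): bond orders sum to 1 → 1 H
Lipinski HBD = 5.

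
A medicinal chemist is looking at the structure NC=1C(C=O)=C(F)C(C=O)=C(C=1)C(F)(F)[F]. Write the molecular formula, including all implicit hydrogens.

Walk through each heavy atom and fill implicit hydrogens from standard valence (C 4, N 3, O 2, S 2, halogen 1):
  atom 1: N, bond orders sum to 1 (valence 3) → 2 H
  atom 2: C, bond orders sum to 4 (valence 4) → 0 H
  atom 3: C, bond orders sum to 4 (valence 4) → 0 H
  atom 4: C, bond orders sum to 3 (valence 4) → 1 H
  atom 5: O, bond orders sum to 2 (valence 2) → 0 H
  atom 6: C, bond orders sum to 4 (valence 4) → 0 H
  atom 7: F (halogen, monovalent) → 0 H
  atom 8: C, bond orders sum to 4 (valence 4) → 0 H
  atom 9: C, bond orders sum to 3 (valence 4) → 1 H
  atom 10: O, bond orders sum to 2 (valence 2) → 0 H
  atom 11: C, bond orders sum to 4 (valence 4) → 0 H
  atom 12: C, bond orders sum to 3 (valence 4) → 1 H
  atom 13: C, bond orders sum to 4 (valence 4) → 0 H
  atom 14: F (halogen, monovalent) → 0 H
  atom 15: F (halogen, monovalent) → 0 H
  atom 16: F with explicit H count 0
Totals → C:9, H:5, F:4, N:1, O:2.
In Hill order: C9H5F4NO2.

C9H5F4NO2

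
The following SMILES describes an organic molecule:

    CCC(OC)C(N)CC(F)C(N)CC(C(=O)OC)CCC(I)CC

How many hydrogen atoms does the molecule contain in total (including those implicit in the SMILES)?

Walk through each heavy atom and fill implicit hydrogens from standard valence (C 4, N 3, O 2, S 2, halogen 1):
  atom 1: C, bond orders sum to 1 (valence 4) → 3 H
  atom 2: C, bond orders sum to 2 (valence 4) → 2 H
  atom 3: C, bond orders sum to 3 (valence 4) → 1 H
  atom 4: O, bond orders sum to 2 (valence 2) → 0 H
  atom 5: C, bond orders sum to 1 (valence 4) → 3 H
  atom 6: C, bond orders sum to 3 (valence 4) → 1 H
  atom 7: N, bond orders sum to 1 (valence 3) → 2 H
  atom 8: C, bond orders sum to 2 (valence 4) → 2 H
  atom 9: C, bond orders sum to 3 (valence 4) → 1 H
  atom 10: F (halogen, monovalent) → 0 H
  atom 11: C, bond orders sum to 3 (valence 4) → 1 H
  atom 12: N, bond orders sum to 1 (valence 3) → 2 H
  atom 13: C, bond orders sum to 2 (valence 4) → 2 H
  atom 14: C, bond orders sum to 3 (valence 4) → 1 H
  atom 15: C, bond orders sum to 4 (valence 4) → 0 H
  atom 16: O, bond orders sum to 2 (valence 2) → 0 H
  atom 17: O, bond orders sum to 2 (valence 2) → 0 H
  atom 18: C, bond orders sum to 1 (valence 4) → 3 H
  atom 19: C, bond orders sum to 2 (valence 4) → 2 H
  atom 20: C, bond orders sum to 2 (valence 4) → 2 H
  atom 21: C, bond orders sum to 3 (valence 4) → 1 H
  atom 22: I (halogen, monovalent) → 0 H
  atom 23: C, bond orders sum to 2 (valence 4) → 2 H
  atom 24: C, bond orders sum to 1 (valence 4) → 3 H
Total hydrogens: 34.

34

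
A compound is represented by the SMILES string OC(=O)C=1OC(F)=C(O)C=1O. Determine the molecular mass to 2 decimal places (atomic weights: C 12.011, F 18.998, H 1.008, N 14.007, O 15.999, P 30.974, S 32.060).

162.07 g/mol

First, the molecular formula is C5H3FO5 (counting implicit H from valence).
  C: 5 × 12.011 = 60.055
  F: 1 × 18.998 = 18.998
  H: 3 × 1.008 = 3.024
  O: 5 × 15.999 = 79.995
Sum: 5×12.011 + 1×18.998 + 3×1.008 + 5×15.999 = 162.072 → 162.07 g/mol.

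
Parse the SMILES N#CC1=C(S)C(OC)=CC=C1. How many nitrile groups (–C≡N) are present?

The nitrile motif appears at heavy-atom position 2 in the SMILES.
Other groups present: 1 ether, 1 thiol.
Nitrile count: 1.

1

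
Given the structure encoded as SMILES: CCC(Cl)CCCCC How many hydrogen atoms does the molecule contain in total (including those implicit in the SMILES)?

17

Walk through each heavy atom and fill implicit hydrogens from standard valence (C 4, N 3, O 2, S 2, halogen 1):
  atom 1: C, bond orders sum to 1 (valence 4) → 3 H
  atom 2: C, bond orders sum to 2 (valence 4) → 2 H
  atom 3: C, bond orders sum to 3 (valence 4) → 1 H
  atom 4: Cl (halogen, monovalent) → 0 H
  atom 5: C, bond orders sum to 2 (valence 4) → 2 H
  atom 6: C, bond orders sum to 2 (valence 4) → 2 H
  atom 7: C, bond orders sum to 2 (valence 4) → 2 H
  atom 8: C, bond orders sum to 2 (valence 4) → 2 H
  atom 9: C, bond orders sum to 1 (valence 4) → 3 H
Total hydrogens: 17.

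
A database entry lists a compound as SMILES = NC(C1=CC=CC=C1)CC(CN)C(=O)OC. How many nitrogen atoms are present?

2

Scan the SMILES for N atoms (remember two-letter symbols like Cl and Br are single atoms).
Nitrogen count: 2.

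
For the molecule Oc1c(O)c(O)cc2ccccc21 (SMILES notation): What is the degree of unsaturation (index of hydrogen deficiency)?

Molecular formula: C10H8O3.
DoU = (2C + 2 + N − H − X) / 2, where X is the halogen count and O/S are ignored.
    = (2·10 + 2 + 0 − 8 − 0) / 2 = 14 / 2 = 7.

7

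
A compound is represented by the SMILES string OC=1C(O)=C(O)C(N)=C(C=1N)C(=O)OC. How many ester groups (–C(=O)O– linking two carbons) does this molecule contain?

The ester motif appears at heavy-atom position 12 in the SMILES.
Other groups present: 3 hydroxyl, 2 primary amine.
Ester count: 1.

1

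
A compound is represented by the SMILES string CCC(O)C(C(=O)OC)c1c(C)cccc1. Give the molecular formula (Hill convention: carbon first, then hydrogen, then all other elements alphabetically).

C13H18O3

Walk through each heavy atom and fill implicit hydrogens from standard valence (C 4, N 3, O 2, S 2, halogen 1); for lowercase aromatic atoms, an aromatic c carries 1 H when it has two neighbours and 0 H with three, and aromatic n carries 0 H:
  atom 1: C, bond orders sum to 1 (valence 4) → 3 H
  atom 2: C, bond orders sum to 2 (valence 4) → 2 H
  atom 3: C, bond orders sum to 3 (valence 4) → 1 H
  atom 4: O, bond orders sum to 1 (valence 2) → 1 H
  atom 5: C, bond orders sum to 3 (valence 4) → 1 H
  atom 6: C, bond orders sum to 4 (valence 4) → 0 H
  atom 7: O, bond orders sum to 2 (valence 2) → 0 H
  atom 8: O, bond orders sum to 2 (valence 2) → 0 H
  atom 9: C, bond orders sum to 1 (valence 4) → 3 H
  atom 10: aromatic c, 3 neighbours → 0 H
  atom 11: aromatic c, 3 neighbours → 0 H
  atom 12: C, bond orders sum to 1 (valence 4) → 3 H
  atom 13: aromatic c, 2 neighbours → 1 H
  atom 14: aromatic c, 2 neighbours → 1 H
  atom 15: aromatic c, 2 neighbours → 1 H
  atom 16: aromatic c, 2 neighbours → 1 H
Totals → C:13, H:18, O:3.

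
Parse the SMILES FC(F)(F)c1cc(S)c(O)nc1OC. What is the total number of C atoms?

Count every carbon token in the SMILES (each C, including those in ring-closure positions and inside branches).
Carbon count: 7.

7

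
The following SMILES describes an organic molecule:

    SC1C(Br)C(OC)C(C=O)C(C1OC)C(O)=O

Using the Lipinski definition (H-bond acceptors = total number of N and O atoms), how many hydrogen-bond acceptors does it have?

5

N atoms: 0; O atoms: 5.
Lipinski HBA = 0 + 5 = 5.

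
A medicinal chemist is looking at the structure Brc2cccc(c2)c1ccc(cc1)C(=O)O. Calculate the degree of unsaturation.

Molecular formula: C13H9BrO2.
DoU = (2C + 2 + N − H − X) / 2, where X is the halogen count and O/S are ignored.
    = (2·13 + 2 + 0 − 9 − 1) / 2 = 18 / 2 = 9.

9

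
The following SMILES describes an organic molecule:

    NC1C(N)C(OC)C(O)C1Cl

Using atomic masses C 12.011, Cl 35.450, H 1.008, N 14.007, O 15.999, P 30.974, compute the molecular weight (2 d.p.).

180.63 g/mol

First, the molecular formula is C6H13ClN2O2 (counting implicit H from valence).
  C: 6 × 12.011 = 72.066
  Cl: 1 × 35.450 = 35.450
  H: 13 × 1.008 = 13.104
  N: 2 × 14.007 = 28.014
  O: 2 × 15.999 = 31.998
Sum: 6×12.011 + 1×35.450 + 13×1.008 + 2×14.007 + 2×15.999 = 180.632 → 180.63 g/mol.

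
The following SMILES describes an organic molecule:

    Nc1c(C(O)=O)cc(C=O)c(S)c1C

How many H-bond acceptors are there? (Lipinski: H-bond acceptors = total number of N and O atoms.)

4

N atoms: 1; O atoms: 3.
Lipinski HBA = 1 + 3 = 4.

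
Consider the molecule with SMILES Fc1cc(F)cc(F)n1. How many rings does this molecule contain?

1

In SMILES, each pair of matching ring-closure digits denotes one ring-closing bond; the number of such bonds equals the number of independent rings.
Ring-closure bonds here: 1.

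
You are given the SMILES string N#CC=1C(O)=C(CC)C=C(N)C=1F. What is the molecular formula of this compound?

Walk through each heavy atom and fill implicit hydrogens from standard valence (C 4, N 3, O 2, S 2, halogen 1):
  atom 1: N, bond orders sum to 3 (valence 3) → 0 H
  atom 2: C, bond orders sum to 4 (valence 4) → 0 H
  atom 3: C, bond orders sum to 4 (valence 4) → 0 H
  atom 4: C, bond orders sum to 4 (valence 4) → 0 H
  atom 5: O, bond orders sum to 1 (valence 2) → 1 H
  atom 6: C, bond orders sum to 4 (valence 4) → 0 H
  atom 7: C, bond orders sum to 2 (valence 4) → 2 H
  atom 8: C, bond orders sum to 1 (valence 4) → 3 H
  atom 9: C, bond orders sum to 3 (valence 4) → 1 H
  atom 10: C, bond orders sum to 4 (valence 4) → 0 H
  atom 11: N, bond orders sum to 1 (valence 3) → 2 H
  atom 12: C, bond orders sum to 4 (valence 4) → 0 H
  atom 13: F (halogen, monovalent) → 0 H
Totals → C:9, H:9, F:1, N:2, O:1.

C9H9FN2O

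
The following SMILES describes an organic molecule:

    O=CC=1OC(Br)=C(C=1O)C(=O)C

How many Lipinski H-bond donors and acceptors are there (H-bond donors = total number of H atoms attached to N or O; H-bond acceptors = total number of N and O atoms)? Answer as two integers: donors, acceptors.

Donors: find every N or O and count the H atoms it carries.
  atom 1 (O): bond orders sum to 2 → 0 H
  atom 4 (O): bond orders sum to 2 → 0 H
  atom 9 (O): bond orders sum to 1 → 1 H
  atom 11 (O): bond orders sum to 2 → 0 H
Lipinski HBD = 1.
Acceptors: N atoms = 0, O atoms = 4 → HBA = 4.

1, 4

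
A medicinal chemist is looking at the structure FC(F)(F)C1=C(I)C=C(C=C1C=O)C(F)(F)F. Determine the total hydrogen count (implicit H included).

3

Walk through each heavy atom and fill implicit hydrogens from standard valence (C 4, N 3, O 2, S 2, halogen 1):
  atom 1: F (halogen, monovalent) → 0 H
  atom 2: C, bond orders sum to 4 (valence 4) → 0 H
  atom 3: F (halogen, monovalent) → 0 H
  atom 4: F (halogen, monovalent) → 0 H
  atom 5: C, bond orders sum to 4 (valence 4) → 0 H
  atom 6: C, bond orders sum to 4 (valence 4) → 0 H
  atom 7: I (halogen, monovalent) → 0 H
  atom 8: C, bond orders sum to 3 (valence 4) → 1 H
  atom 9: C, bond orders sum to 4 (valence 4) → 0 H
  atom 10: C, bond orders sum to 3 (valence 4) → 1 H
  atom 11: C, bond orders sum to 4 (valence 4) → 0 H
  atom 12: C, bond orders sum to 3 (valence 4) → 1 H
  atom 13: O, bond orders sum to 2 (valence 2) → 0 H
  atom 14: C, bond orders sum to 4 (valence 4) → 0 H
  atom 15: F (halogen, monovalent) → 0 H
  atom 16: F (halogen, monovalent) → 0 H
  atom 17: F (halogen, monovalent) → 0 H
Total hydrogens: 3.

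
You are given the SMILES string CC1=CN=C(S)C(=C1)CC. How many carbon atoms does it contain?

8

Count every carbon token in the SMILES (each C, including those in ring-closure positions and inside branches).
Carbon count: 8.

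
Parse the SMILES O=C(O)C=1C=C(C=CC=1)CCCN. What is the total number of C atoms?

Count every carbon token in the SMILES (each C, including those in ring-closure positions and inside branches).
Carbon count: 10.

10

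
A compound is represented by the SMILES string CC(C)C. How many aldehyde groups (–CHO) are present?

Scan the SMILES for the aldehyde motif — none present.

0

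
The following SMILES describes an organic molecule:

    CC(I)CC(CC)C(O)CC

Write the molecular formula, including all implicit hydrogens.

Walk through each heavy atom and fill implicit hydrogens from standard valence (C 4, N 3, O 2, S 2, halogen 1):
  atom 1: C, bond orders sum to 1 (valence 4) → 3 H
  atom 2: C, bond orders sum to 3 (valence 4) → 1 H
  atom 3: I (halogen, monovalent) → 0 H
  atom 4: C, bond orders sum to 2 (valence 4) → 2 H
  atom 5: C, bond orders sum to 3 (valence 4) → 1 H
  atom 6: C, bond orders sum to 2 (valence 4) → 2 H
  atom 7: C, bond orders sum to 1 (valence 4) → 3 H
  atom 8: C, bond orders sum to 3 (valence 4) → 1 H
  atom 9: O, bond orders sum to 1 (valence 2) → 1 H
  atom 10: C, bond orders sum to 2 (valence 4) → 2 H
  atom 11: C, bond orders sum to 1 (valence 4) → 3 H
Totals → C:9, H:19, I:1, O:1.

C9H19IO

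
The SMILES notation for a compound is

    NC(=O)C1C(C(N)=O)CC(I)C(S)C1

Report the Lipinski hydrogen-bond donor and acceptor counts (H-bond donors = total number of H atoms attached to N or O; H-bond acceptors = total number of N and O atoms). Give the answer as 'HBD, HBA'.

4, 4

Donors: find every N or O and count the H atoms it carries.
  atom 1 (N): bond orders sum to 1 → 2 H
  atom 3 (O): bond orders sum to 2 → 0 H
  atom 7 (N): bond orders sum to 1 → 2 H
  atom 8 (O): bond orders sum to 2 → 0 H
Lipinski HBD = 4.
Acceptors: N atoms = 2, O atoms = 2 → HBA = 4.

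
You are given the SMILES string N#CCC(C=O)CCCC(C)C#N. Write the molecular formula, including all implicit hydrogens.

C10H14N2O

Walk through each heavy atom and fill implicit hydrogens from standard valence (C 4, N 3, O 2, S 2, halogen 1):
  atom 1: N, bond orders sum to 3 (valence 3) → 0 H
  atom 2: C, bond orders sum to 4 (valence 4) → 0 H
  atom 3: C, bond orders sum to 2 (valence 4) → 2 H
  atom 4: C, bond orders sum to 3 (valence 4) → 1 H
  atom 5: C, bond orders sum to 3 (valence 4) → 1 H
  atom 6: O, bond orders sum to 2 (valence 2) → 0 H
  atom 7: C, bond orders sum to 2 (valence 4) → 2 H
  atom 8: C, bond orders sum to 2 (valence 4) → 2 H
  atom 9: C, bond orders sum to 2 (valence 4) → 2 H
  atom 10: C, bond orders sum to 3 (valence 4) → 1 H
  atom 11: C, bond orders sum to 1 (valence 4) → 3 H
  atom 12: C, bond orders sum to 4 (valence 4) → 0 H
  atom 13: N, bond orders sum to 3 (valence 3) → 0 H
Totals → C:10, H:14, N:2, O:1.
In Hill order: C10H14N2O.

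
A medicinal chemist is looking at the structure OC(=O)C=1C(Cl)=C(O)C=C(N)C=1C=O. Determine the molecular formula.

C8H6ClNO4

Walk through each heavy atom and fill implicit hydrogens from standard valence (C 4, N 3, O 2, S 2, halogen 1):
  atom 1: O, bond orders sum to 1 (valence 2) → 1 H
  atom 2: C, bond orders sum to 4 (valence 4) → 0 H
  atom 3: O, bond orders sum to 2 (valence 2) → 0 H
  atom 4: C, bond orders sum to 4 (valence 4) → 0 H
  atom 5: C, bond orders sum to 4 (valence 4) → 0 H
  atom 6: Cl (halogen, monovalent) → 0 H
  atom 7: C, bond orders sum to 4 (valence 4) → 0 H
  atom 8: O, bond orders sum to 1 (valence 2) → 1 H
  atom 9: C, bond orders sum to 3 (valence 4) → 1 H
  atom 10: C, bond orders sum to 4 (valence 4) → 0 H
  atom 11: N, bond orders sum to 1 (valence 3) → 2 H
  atom 12: C, bond orders sum to 4 (valence 4) → 0 H
  atom 13: C, bond orders sum to 3 (valence 4) → 1 H
  atom 14: O, bond orders sum to 2 (valence 2) → 0 H
Totals → C:8, H:6, Cl:1, N:1, O:4.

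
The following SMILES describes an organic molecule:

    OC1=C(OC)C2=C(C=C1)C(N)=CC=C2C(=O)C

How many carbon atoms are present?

13

Count every carbon token in the SMILES (each C, including those in ring-closure positions and inside branches).
Carbon count: 13.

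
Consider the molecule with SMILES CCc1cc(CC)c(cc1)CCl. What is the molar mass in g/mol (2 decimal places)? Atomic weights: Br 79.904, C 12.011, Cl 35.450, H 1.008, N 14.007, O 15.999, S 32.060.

First, the molecular formula is C11H15Cl (counting implicit H from valence).
  C: 11 × 12.011 = 132.121
  Cl: 1 × 35.450 = 35.450
  H: 15 × 1.008 = 15.120
Sum: 11×12.011 + 1×35.450 + 15×1.008 = 182.691 → 182.69 g/mol.

182.69 g/mol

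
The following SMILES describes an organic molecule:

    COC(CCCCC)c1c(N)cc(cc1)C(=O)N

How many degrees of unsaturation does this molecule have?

Molecular formula: C14H22N2O2.
DoU = (2C + 2 + N − H − X) / 2, where X is the halogen count and O/S are ignored.
    = (2·14 + 2 + 2 − 22 − 0) / 2 = 10 / 2 = 5.

5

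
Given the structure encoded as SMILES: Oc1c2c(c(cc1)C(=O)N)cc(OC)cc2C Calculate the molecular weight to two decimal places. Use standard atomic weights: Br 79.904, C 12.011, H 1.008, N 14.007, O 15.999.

231.25 g/mol

First, the molecular formula is C13H13NO3 (counting implicit H from valence).
  C: 13 × 12.011 = 156.143
  H: 13 × 1.008 = 13.104
  N: 1 × 14.007 = 14.007
  O: 3 × 15.999 = 47.997
Sum: 13×12.011 + 13×1.008 + 1×14.007 + 3×15.999 = 231.251 → 231.25 g/mol.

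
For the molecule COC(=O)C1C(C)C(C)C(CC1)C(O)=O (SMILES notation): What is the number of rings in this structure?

In SMILES, each pair of matching ring-closure digits denotes one ring-closing bond; the number of such bonds equals the number of independent rings.
Ring-closure bonds here: 1.

1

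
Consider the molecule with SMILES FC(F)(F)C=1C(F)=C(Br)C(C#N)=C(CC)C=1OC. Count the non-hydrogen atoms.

Every atom symbol written in the SMILES (organic subset) is one heavy atom; implicit H are not written.
Heavy atoms by element → Br:1, C:11, F:4, N:1, O:1.
Total: 18.

18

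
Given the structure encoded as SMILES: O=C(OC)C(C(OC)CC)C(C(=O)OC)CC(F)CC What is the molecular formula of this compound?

C14H25FO5

Walk through each heavy atom and fill implicit hydrogens from standard valence (C 4, N 3, O 2, S 2, halogen 1):
  atom 1: O, bond orders sum to 2 (valence 2) → 0 H
  atom 2: C, bond orders sum to 4 (valence 4) → 0 H
  atom 3: O, bond orders sum to 2 (valence 2) → 0 H
  atom 4: C, bond orders sum to 1 (valence 4) → 3 H
  atom 5: C, bond orders sum to 3 (valence 4) → 1 H
  atom 6: C, bond orders sum to 3 (valence 4) → 1 H
  atom 7: O, bond orders sum to 2 (valence 2) → 0 H
  atom 8: C, bond orders sum to 1 (valence 4) → 3 H
  atom 9: C, bond orders sum to 2 (valence 4) → 2 H
  atom 10: C, bond orders sum to 1 (valence 4) → 3 H
  atom 11: C, bond orders sum to 3 (valence 4) → 1 H
  atom 12: C, bond orders sum to 4 (valence 4) → 0 H
  atom 13: O, bond orders sum to 2 (valence 2) → 0 H
  atom 14: O, bond orders sum to 2 (valence 2) → 0 H
  atom 15: C, bond orders sum to 1 (valence 4) → 3 H
  atom 16: C, bond orders sum to 2 (valence 4) → 2 H
  atom 17: C, bond orders sum to 3 (valence 4) → 1 H
  atom 18: F (halogen, monovalent) → 0 H
  atom 19: C, bond orders sum to 2 (valence 4) → 2 H
  atom 20: C, bond orders sum to 1 (valence 4) → 3 H
Totals → C:14, H:25, F:1, O:5.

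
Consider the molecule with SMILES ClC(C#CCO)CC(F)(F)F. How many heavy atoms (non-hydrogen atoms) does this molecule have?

11

Every atom symbol written in the SMILES (organic subset) is one heavy atom; implicit H are not written.
Heavy atoms by element → C:6, Cl:1, F:3, O:1.
Total: 11.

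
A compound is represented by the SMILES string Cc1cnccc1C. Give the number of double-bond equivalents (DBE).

Molecular formula: C7H9N.
DoU = (2C + 2 + N − H − X) / 2, where X is the halogen count and O/S are ignored.
    = (2·7 + 2 + 1 − 9 − 0) / 2 = 8 / 2 = 4.

4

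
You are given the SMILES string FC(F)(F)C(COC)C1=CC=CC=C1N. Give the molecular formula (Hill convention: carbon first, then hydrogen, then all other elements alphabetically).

C10H12F3NO

Walk through each heavy atom and fill implicit hydrogens from standard valence (C 4, N 3, O 2, S 2, halogen 1):
  atom 1: F (halogen, monovalent) → 0 H
  atom 2: C, bond orders sum to 4 (valence 4) → 0 H
  atom 3: F (halogen, monovalent) → 0 H
  atom 4: F (halogen, monovalent) → 0 H
  atom 5: C, bond orders sum to 3 (valence 4) → 1 H
  atom 6: C, bond orders sum to 2 (valence 4) → 2 H
  atom 7: O, bond orders sum to 2 (valence 2) → 0 H
  atom 8: C, bond orders sum to 1 (valence 4) → 3 H
  atom 9: C, bond orders sum to 4 (valence 4) → 0 H
  atom 10: C, bond orders sum to 3 (valence 4) → 1 H
  atom 11: C, bond orders sum to 3 (valence 4) → 1 H
  atom 12: C, bond orders sum to 3 (valence 4) → 1 H
  atom 13: C, bond orders sum to 3 (valence 4) → 1 H
  atom 14: C, bond orders sum to 4 (valence 4) → 0 H
  atom 15: N, bond orders sum to 1 (valence 3) → 2 H
Totals → C:10, H:12, F:3, N:1, O:1.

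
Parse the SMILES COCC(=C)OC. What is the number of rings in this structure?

In SMILES, each pair of matching ring-closure digits denotes one ring-closing bond; the number of such bonds equals the number of independent rings.
Ring-closure bonds here: 0.

0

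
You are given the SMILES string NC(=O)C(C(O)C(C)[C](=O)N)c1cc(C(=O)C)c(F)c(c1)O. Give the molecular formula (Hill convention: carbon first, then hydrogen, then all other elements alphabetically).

Walk through each heavy atom and fill implicit hydrogens from standard valence (C 4, N 3, O 2, S 2, halogen 1); for lowercase aromatic atoms, an aromatic c carries 1 H when it has two neighbours and 0 H with three, and aromatic n carries 0 H:
  atom 1: N, bond orders sum to 1 (valence 3) → 2 H
  atom 2: C, bond orders sum to 4 (valence 4) → 0 H
  atom 3: O, bond orders sum to 2 (valence 2) → 0 H
  atom 4: C, bond orders sum to 3 (valence 4) → 1 H
  atom 5: C, bond orders sum to 3 (valence 4) → 1 H
  atom 6: O, bond orders sum to 1 (valence 2) → 1 H
  atom 7: C, bond orders sum to 3 (valence 4) → 1 H
  atom 8: C, bond orders sum to 1 (valence 4) → 3 H
  atom 9: C with explicit H count 0
  atom 10: O, bond orders sum to 2 (valence 2) → 0 H
  atom 11: N, bond orders sum to 1 (valence 3) → 2 H
  atom 12: aromatic c, 3 neighbours → 0 H
  atom 13: aromatic c, 2 neighbours → 1 H
  atom 14: aromatic c, 3 neighbours → 0 H
  atom 15: C, bond orders sum to 4 (valence 4) → 0 H
  atom 16: O, bond orders sum to 2 (valence 2) → 0 H
  atom 17: C, bond orders sum to 1 (valence 4) → 3 H
  atom 18: aromatic c, 3 neighbours → 0 H
  atom 19: F (halogen, monovalent) → 0 H
  atom 20: aromatic c, 3 neighbours → 0 H
  atom 21: aromatic c, 2 neighbours → 1 H
  atom 22: O, bond orders sum to 1 (valence 2) → 1 H
Totals → C:14, H:17, F:1, N:2, O:5.
In Hill order: C14H17FN2O5.

C14H17FN2O5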